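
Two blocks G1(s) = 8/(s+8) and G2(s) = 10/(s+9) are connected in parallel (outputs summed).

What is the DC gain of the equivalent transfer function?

Parallel: G_eq = G1 + G2. DC gain = G1(0) + G2(0) = 8/8 + 10/9 = 1 + 1.1111 = 2.1111.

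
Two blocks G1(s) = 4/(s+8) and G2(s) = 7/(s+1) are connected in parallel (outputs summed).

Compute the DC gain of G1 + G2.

Parallel: G_eq = G1 + G2. DC gain = G1(0) + G2(0) = 4/8 + 7/1 = 0.5 + 7 = 7.5.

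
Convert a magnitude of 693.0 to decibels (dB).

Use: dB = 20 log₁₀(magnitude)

dB = 20 log₁₀(693.0) = 56.8 dB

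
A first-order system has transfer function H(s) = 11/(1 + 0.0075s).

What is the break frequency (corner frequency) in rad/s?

Corner frequency = 1/τ = 1/0.0075 = 133.333 rad/s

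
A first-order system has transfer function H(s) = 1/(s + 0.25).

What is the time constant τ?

For H(s) = 1/(s + 1/τ), the pole is at -1/τ = -0.25, so τ = 1/0.25 = 4 s.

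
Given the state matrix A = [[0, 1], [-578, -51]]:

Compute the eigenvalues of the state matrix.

det(A - λI) = λ² - (-51)λ + 578 = (λ - (-34))(λ - (-17)). Eigenvalues: -34, -17.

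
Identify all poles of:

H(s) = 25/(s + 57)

Pole is where denominator = 0: s + 57 = 0, so s = -57.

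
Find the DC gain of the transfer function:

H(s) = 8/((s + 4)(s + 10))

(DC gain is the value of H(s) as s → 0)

DC gain = H(0) = 8/(4 × 10) = 8/40 = 0.2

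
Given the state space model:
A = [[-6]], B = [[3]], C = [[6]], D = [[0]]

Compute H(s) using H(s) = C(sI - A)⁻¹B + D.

(sI - A)⁻¹ = 1/(s + 6). H(s) = 6 × 3/(s + 6) + 0 = 18/(s + 6).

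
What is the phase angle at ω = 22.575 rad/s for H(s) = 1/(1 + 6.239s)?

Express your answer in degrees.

Phase = -arctan(ωτ) = -arctan(22.575 × 6.239) = -89.6°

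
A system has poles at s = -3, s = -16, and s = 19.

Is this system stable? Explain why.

Pole(s) at s = 19 are not in the left half-plane. System is unstable.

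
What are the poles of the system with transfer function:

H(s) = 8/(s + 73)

Pole is where denominator = 0: s + 73 = 0, so s = -73.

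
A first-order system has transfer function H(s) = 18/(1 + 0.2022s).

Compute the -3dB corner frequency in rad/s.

Corner frequency = 1/τ = 1/0.2022 = 4.946 rad/s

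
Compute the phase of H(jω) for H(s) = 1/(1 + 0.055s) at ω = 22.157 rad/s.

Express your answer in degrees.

Phase = -arctan(ωτ) = -arctan(22.157 × 0.055) = -50.6°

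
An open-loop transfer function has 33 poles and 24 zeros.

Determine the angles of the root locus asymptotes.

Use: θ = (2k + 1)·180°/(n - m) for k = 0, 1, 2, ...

n - m = 33 - 24 = 9. Angles: θk = (2k + 1)·180°/9 = 20°, 60°, 100°, 140°, 180°, 220°, 260°, 300°, 340°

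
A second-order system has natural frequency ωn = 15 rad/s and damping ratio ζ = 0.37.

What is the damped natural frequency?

ωd = ωn√(1 - ζ²) = 15√(1 - 0.37²) = 13.94 rad/s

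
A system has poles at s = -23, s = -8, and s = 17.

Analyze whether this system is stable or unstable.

Pole(s) at s = 17 are not in the left half-plane. System is unstable.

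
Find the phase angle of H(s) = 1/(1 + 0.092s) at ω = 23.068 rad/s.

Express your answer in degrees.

Phase = -arctan(ωτ) = -arctan(23.068 × 0.092) = -64.8°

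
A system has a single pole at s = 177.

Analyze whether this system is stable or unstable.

Pole at s = 177 is in the right half-plane. Unstable.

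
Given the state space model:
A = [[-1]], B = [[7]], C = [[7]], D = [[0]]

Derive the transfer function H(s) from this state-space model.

(sI - A)⁻¹ = 1/(s + 1). H(s) = 7 × 7/(s + 1) + 0 = 49/(s + 1).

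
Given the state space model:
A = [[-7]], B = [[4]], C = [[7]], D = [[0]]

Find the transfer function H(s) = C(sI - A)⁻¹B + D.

(sI - A)⁻¹ = 1/(s + 7). H(s) = 7 × 4/(s + 7) + 0 = 28/(s + 7).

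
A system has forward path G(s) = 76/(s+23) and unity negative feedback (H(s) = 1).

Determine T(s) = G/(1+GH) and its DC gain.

T(s) = G/(1+GH) = [76/(s+23)] / [1 + 76/(s+23)] = 76/(s+23+76) = 76/(s+99). DC gain = 76/99 = 0.7677.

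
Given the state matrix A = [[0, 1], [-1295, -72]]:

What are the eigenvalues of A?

det(A - λI) = λ² - (-72)λ + 1295 = (λ - (-35))(λ - (-37)). Eigenvalues: -35, -37.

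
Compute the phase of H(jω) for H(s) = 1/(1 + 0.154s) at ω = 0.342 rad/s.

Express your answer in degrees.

Phase = -arctan(ωτ) = -arctan(0.342 × 0.154) = -3.0°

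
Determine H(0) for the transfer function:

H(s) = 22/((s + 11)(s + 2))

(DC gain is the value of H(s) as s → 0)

DC gain = H(0) = 22/(11 × 2) = 22/22 = 1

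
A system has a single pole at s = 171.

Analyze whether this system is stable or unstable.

Pole at s = 171 is in the right half-plane. Unstable.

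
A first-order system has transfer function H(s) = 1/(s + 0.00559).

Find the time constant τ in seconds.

For H(s) = 1/(s + 1/τ), the pole is at -1/τ = -0.00559, so τ = 1/0.00559 = 178.9 s.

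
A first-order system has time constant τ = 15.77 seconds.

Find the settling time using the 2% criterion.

For first-order system, 2% settling time ≈ 4τ = 4 × 15.77 = 63.08 s.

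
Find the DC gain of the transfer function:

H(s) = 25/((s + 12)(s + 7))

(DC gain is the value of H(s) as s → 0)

DC gain = H(0) = 25/(12 × 7) = 25/84 = 0.2976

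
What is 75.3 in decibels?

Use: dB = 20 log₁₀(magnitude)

dB = 20 log₁₀(75.3) = 37.5 dB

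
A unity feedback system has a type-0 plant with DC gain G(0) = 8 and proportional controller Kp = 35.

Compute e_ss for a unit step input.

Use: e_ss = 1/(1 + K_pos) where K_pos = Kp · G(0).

K_pos = Kp · G(0) = 35 × 8 = 280. e_ss = 1/(1 + 280) = 0.0036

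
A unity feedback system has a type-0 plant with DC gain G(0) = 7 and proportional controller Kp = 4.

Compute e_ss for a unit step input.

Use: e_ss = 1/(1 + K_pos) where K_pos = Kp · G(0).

K_pos = Kp · G(0) = 4 × 7 = 28. e_ss = 1/(1 + 28) = 0.0345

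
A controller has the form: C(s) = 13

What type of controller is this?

This is a Proportional (P) controller.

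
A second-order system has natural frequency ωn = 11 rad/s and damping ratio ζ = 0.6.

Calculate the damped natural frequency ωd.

ωd = ωn√(1 - ζ²) = 11√(1 - 0.6²) = 8.8 rad/s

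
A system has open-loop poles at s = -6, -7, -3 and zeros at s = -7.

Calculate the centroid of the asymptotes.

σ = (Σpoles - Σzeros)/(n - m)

σ = (Σpoles - Σzeros)/(n - m) = (-16 - (-7))/(3 - 1) = -9/2 = -4.5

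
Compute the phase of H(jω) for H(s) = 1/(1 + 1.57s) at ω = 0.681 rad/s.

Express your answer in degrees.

Phase = -arctan(ωτ) = -arctan(0.681 × 1.57) = -46.9°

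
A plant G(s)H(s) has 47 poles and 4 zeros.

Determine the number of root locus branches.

Root locus has n branches where n = number of poles = 47.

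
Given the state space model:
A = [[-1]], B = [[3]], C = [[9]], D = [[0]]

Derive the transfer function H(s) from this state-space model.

(sI - A)⁻¹ = 1/(s + 1). H(s) = 9 × 3/(s + 1) + 0 = 27/(s + 1).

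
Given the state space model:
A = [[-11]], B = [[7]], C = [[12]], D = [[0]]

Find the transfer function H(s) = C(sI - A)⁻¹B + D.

(sI - A)⁻¹ = 1/(s + 11). H(s) = 12 × 7/(s + 11) + 0 = 84/(s + 11).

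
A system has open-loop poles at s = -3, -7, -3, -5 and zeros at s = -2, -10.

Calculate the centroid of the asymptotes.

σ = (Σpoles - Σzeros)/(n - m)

σ = (Σpoles - Σzeros)/(n - m) = (-18 - (-12))/(4 - 2) = -6/2 = -3.0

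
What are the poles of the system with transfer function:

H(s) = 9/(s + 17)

Pole is where denominator = 0: s + 17 = 0, so s = -17.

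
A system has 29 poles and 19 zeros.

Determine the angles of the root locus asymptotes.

n - m = 29 - 19 = 10. Angles: θk = (2k + 1)·180°/10 = 18°, 54°, 90°, 126°, 162°, 198°, 234°, 270°, 306°, 342°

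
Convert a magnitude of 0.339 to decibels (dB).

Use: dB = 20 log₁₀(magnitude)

dB = 20 log₁₀(0.339) = -9.4 dB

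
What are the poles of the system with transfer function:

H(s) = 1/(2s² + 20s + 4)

Discriminant = 20² - 4×2×4 = 400 - 32 = 368 > 0, so two distinct real poles. Using quadratic formula: s = (-20 ± √368)/(2×2) = (-20 ± √368)/4, with √368 ≈ 19.1833. s₁ ≈ -0.2042, s₂ ≈ -9.7958. Poles: s₁ = -0.2042, s₂ = -9.7958.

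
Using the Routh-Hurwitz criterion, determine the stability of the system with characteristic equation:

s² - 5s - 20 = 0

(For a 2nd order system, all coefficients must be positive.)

Coefficients: 1, -5, -20. b=-5, c=-20 not positive, so system is unstable.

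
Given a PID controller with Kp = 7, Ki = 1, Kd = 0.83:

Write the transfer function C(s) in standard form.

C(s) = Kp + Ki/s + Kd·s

Substituting values: C(s) = 7 + 1/s + 0.83s = (0.83s² + 7s + 1)/s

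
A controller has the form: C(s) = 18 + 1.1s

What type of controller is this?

This is a Proportional-Derivative (PD) controller.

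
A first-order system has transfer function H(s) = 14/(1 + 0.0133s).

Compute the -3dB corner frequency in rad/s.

Corner frequency = 1/τ = 1/0.0133 = 75.188 rad/s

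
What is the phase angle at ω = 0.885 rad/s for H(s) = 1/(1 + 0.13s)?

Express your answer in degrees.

Phase = -arctan(ωτ) = -arctan(0.885 × 0.13) = -6.6°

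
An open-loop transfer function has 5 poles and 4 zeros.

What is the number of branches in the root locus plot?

Root locus has n branches where n = number of poles = 5.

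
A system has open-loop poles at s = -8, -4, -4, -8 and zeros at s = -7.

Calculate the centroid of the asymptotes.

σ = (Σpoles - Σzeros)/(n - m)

σ = (Σpoles - Σzeros)/(n - m) = (-24 - (-7))/(4 - 1) = -17/3 = -5.67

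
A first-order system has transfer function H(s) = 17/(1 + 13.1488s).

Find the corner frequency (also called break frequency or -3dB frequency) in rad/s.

Corner frequency = 1/τ = 1/13.1488 = 0.076 rad/s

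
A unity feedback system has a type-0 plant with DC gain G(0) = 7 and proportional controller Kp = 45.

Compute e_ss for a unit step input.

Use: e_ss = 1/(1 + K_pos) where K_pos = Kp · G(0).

K_pos = Kp · G(0) = 45 × 7 = 315. e_ss = 1/(1 + 315) = 0.0032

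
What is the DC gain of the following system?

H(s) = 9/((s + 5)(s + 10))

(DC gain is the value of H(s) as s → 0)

DC gain = H(0) = 9/(5 × 10) = 9/50 = 0.18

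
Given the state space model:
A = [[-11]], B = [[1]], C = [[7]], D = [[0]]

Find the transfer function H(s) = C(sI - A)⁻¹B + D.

(sI - A)⁻¹ = 1/(s + 11). H(s) = 7 × 1/(s + 11) + 0 = 7/(s + 11).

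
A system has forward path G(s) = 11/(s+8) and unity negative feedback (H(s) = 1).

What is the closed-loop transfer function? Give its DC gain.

T(s) = G/(1+GH) = [11/(s+8)] / [1 + 11/(s+8)] = 11/(s+8+11) = 11/(s+19). DC gain = 11/19 = 0.5789.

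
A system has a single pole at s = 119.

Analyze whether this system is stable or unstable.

Pole at s = 119 is in the right half-plane. Unstable.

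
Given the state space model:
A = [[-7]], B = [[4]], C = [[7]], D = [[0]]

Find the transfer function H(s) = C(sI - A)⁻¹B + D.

(sI - A)⁻¹ = 1/(s + 7). H(s) = 7 × 4/(s + 7) + 0 = 28/(s + 7).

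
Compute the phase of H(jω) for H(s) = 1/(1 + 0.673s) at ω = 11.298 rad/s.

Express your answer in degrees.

Phase = -arctan(ωτ) = -arctan(11.298 × 0.673) = -82.5°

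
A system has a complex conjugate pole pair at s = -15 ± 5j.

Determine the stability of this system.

Real part of poles is -15 (< 0, left half-plane). Stable.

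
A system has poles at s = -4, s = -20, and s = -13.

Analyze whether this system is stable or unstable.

All poles are in the left half-plane. System is stable.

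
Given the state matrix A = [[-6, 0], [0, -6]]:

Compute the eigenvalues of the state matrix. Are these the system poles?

For diagonal matrix, eigenvalues are diagonal entries: λ₁ = -6, λ₂ = -6. Eigenvalues of A = system poles.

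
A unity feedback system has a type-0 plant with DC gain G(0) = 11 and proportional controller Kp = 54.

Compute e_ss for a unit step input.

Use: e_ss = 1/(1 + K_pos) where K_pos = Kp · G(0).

K_pos = Kp · G(0) = 54 × 11 = 594. e_ss = 1/(1 + 594) = 0.0017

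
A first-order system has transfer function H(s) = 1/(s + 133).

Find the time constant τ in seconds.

For H(s) = 1/(s + 1/τ), the pole is at -1/τ = -133, so τ = 1/133 = 0.0075 s.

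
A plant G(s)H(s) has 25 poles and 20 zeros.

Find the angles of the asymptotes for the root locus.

n - m = 25 - 20 = 5. Angles: θk = (2k + 1)·180°/5 = 36°, 108°, 180°, 252°, 324°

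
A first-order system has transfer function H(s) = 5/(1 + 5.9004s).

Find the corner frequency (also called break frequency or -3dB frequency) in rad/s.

Corner frequency = 1/τ = 1/5.9004 = 0.169 rad/s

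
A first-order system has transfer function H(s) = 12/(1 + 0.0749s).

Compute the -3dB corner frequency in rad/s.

Corner frequency = 1/τ = 1/0.0749 = 13.351 rad/s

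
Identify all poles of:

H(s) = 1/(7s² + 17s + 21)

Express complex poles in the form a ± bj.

Discriminant = 17² - 4×7×21 = 289 - 588 = -299 < 0, so the poles are a complex conjugate pair s = (-17 ± j√299)/(2×7). Real part = -17/(2×7) = -17/14 ≈ -1.2143; imaginary part = ±√299/(2×7) ≈ 1.2351. Poles: s = -1.2143 ± 1.2351j.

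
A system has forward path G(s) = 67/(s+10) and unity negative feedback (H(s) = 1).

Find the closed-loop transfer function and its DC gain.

T(s) = G/(1+GH) = [67/(s+10)] / [1 + 67/(s+10)] = 67/(s+10+67) = 67/(s+77). DC gain = 67/77 = 0.8701.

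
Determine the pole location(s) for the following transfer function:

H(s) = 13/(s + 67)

Pole is where denominator = 0: s + 67 = 0, so s = -67.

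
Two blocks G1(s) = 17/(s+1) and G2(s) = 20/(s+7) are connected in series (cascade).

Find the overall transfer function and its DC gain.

Series: multiply transfer functions. G_eq = 17/(s+1) × 20/(s+7) = 340/((s+1)(s+7)). DC gain = 340/(1×7) = 48.5714.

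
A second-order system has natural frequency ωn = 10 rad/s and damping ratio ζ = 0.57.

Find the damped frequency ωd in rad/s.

ωd = ωn√(1 - ζ²) = 10√(1 - 0.57²) = 8.22 rad/s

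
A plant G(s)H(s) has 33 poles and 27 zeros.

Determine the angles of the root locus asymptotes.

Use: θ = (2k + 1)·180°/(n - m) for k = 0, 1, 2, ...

n - m = 33 - 27 = 6. Angles: θk = (2k + 1)·180°/6 = 30°, 90°, 150°, 210°, 270°, 330°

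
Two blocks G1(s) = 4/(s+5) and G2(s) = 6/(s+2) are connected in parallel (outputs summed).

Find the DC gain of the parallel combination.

Parallel: G_eq = G1 + G2. DC gain = G1(0) + G2(0) = 4/5 + 6/2 = 0.8 + 3 = 3.8.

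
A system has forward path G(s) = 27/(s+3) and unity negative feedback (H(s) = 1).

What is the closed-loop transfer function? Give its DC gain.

T(s) = G/(1+GH) = [27/(s+3)] / [1 + 27/(s+3)] = 27/(s+3+27) = 27/(s+30). DC gain = 27/30 = 0.9.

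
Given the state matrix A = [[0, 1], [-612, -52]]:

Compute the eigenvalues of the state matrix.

det(A - λI) = λ² - (-52)λ + 612 = (λ - (-34))(λ - (-18)). Eigenvalues: -34, -18.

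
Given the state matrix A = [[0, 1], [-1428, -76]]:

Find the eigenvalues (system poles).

det(A - λI) = λ² - (-76)λ + 1428 = (λ - (-34))(λ - (-42)). Eigenvalues: -34, -42.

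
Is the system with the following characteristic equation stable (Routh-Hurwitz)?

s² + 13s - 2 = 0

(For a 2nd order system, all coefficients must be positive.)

Coefficients: 1, 13, -2. c=-2 not positive, so system is unstable.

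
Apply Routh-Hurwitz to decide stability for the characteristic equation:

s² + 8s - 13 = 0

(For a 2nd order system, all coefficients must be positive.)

Coefficients: 1, 8, -13. c=-13 not positive, so system is unstable.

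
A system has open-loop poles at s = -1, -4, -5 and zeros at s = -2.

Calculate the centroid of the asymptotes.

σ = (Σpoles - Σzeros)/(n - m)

σ = (Σpoles - Σzeros)/(n - m) = (-10 - (-2))/(3 - 1) = -8/2 = -4.0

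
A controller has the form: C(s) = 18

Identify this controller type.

This is a Proportional (P) controller.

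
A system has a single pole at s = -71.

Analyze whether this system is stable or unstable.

Pole at s = -71 is in the left half-plane. Stable.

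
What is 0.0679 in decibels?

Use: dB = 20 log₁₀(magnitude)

dB = 20 log₁₀(0.0679) = -23.4 dB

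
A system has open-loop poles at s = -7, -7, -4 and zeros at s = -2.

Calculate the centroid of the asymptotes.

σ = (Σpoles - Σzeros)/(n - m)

σ = (Σpoles - Σzeros)/(n - m) = (-18 - (-2))/(3 - 1) = -16/2 = -8.0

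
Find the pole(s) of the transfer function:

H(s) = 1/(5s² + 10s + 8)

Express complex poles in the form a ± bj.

Discriminant = 10² - 4×5×8 = 100 - 160 = -60 < 0, so the poles are a complex conjugate pair s = (-10 ± j√60)/(2×5). Real part = -10/(2×5) = -10/10 = -1; imaginary part = ±√60/(2×5) ≈ 0.7746. Poles: s = -1 ± 0.7746j.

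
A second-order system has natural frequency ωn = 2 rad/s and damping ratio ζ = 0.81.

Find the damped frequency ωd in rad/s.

ωd = ωn√(1 - ζ²) = 2√(1 - 0.81²) = 1.17 rad/s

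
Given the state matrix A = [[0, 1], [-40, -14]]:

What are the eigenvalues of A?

det(A - λI) = λ² - (-14)λ + 40 = (λ - (-4))(λ - (-10)). Eigenvalues: -4, -10.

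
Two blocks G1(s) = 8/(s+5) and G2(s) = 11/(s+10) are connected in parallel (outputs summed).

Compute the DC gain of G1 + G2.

Parallel: G_eq = G1 + G2. DC gain = G1(0) + G2(0) = 8/5 + 11/10 = 1.6 + 1.1 = 2.7.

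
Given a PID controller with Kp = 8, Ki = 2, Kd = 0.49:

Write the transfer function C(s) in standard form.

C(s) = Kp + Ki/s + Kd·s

Substituting values: C(s) = 8 + 2/s + 0.49s = (0.49s² + 8s + 2)/s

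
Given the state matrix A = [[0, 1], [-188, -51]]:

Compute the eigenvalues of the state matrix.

det(A - λI) = λ² - (-51)λ + 188 = (λ - (-47))(λ - (-4)). Eigenvalues: -47, -4.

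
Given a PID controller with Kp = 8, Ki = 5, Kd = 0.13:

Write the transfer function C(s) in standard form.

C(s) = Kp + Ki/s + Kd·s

Substituting values: C(s) = 8 + 5/s + 0.13s = (0.13s² + 8s + 5)/s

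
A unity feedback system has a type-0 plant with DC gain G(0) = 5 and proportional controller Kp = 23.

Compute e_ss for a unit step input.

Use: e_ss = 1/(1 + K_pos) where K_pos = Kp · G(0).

K_pos = Kp · G(0) = 23 × 5 = 115. e_ss = 1/(1 + 115) = 0.0086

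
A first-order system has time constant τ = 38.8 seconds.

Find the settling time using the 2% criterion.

For first-order system, 2% settling time ≈ 4τ = 4 × 38.8 = 155.2 s.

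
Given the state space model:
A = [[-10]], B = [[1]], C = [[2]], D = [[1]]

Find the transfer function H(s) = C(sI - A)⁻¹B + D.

(sI - A)⁻¹ = 1/(s + 10). H(s) = 2×1/(s + 10) + 1 = (s + 12)/(s + 10).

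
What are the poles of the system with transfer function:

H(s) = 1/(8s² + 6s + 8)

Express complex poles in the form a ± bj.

Discriminant = 6² - 4×8×8 = 36 - 256 = -220 < 0, so the poles are a complex conjugate pair s = (-6 ± j√220)/(2×8). Real part = -6/(2×8) = -6/16 = -0.375; imaginary part = ±√220/(2×8) ≈ 0.9270. Poles: s = -0.375 ± 0.9270j.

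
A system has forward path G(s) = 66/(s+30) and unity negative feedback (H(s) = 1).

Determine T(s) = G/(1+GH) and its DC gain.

T(s) = G/(1+GH) = [66/(s+30)] / [1 + 66/(s+30)] = 66/(s+30+66) = 66/(s+96). DC gain = 66/96 = 0.6875.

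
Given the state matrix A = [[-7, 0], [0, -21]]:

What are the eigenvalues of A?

For diagonal matrix, eigenvalues are diagonal entries: λ₁ = -7, λ₂ = -21.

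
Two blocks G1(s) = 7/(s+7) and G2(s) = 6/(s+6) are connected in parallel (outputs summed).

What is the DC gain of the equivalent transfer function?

Parallel: G_eq = G1 + G2. DC gain = G1(0) + G2(0) = 7/7 + 6/6 = 1 + 1 = 2.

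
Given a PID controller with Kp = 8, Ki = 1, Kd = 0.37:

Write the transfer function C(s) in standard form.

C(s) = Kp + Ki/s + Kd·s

Substituting values: C(s) = 8 + 1/s + 0.37s = (0.37s² + 8s + 1)/s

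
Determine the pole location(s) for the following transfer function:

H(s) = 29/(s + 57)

Pole is where denominator = 0: s + 57 = 0, so s = -57.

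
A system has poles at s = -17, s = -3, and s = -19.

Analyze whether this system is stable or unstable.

All poles are in the left half-plane. System is stable.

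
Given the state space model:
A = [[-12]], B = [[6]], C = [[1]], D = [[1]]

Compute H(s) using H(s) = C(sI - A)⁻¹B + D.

(sI - A)⁻¹ = 1/(s + 12). H(s) = 1×6/(s + 12) + 1 = (s + 18)/(s + 12).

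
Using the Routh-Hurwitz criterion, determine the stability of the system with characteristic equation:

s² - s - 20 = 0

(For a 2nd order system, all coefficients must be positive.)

Coefficients: 1, -1, -20. b=-1, c=-20 not positive, so system is unstable.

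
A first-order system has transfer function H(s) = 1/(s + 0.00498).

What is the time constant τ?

For H(s) = 1/(s + 1/τ), the pole is at -1/τ = -0.00498, so τ = 1/0.00498 = 200.8 s.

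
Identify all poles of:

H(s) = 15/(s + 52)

Pole is where denominator = 0: s + 52 = 0, so s = -52.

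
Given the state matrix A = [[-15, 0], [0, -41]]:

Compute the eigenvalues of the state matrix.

For diagonal matrix, eigenvalues are diagonal entries: λ₁ = -15, λ₂ = -41.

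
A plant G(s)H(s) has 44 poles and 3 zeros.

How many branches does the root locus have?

Root locus has n branches where n = number of poles = 44.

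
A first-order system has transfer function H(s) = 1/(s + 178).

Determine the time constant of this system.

For H(s) = 1/(s + 1/τ), the pole is at -1/τ = -178, so τ = 1/178 = 0.0056 s.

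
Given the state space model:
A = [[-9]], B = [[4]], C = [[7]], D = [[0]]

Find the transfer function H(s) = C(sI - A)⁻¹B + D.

(sI - A)⁻¹ = 1/(s + 9). H(s) = 7 × 4/(s + 9) + 0 = 28/(s + 9).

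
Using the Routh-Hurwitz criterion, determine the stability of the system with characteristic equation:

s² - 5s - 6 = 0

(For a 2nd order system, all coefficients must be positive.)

Coefficients: 1, -5, -6. b=-5, c=-6 not positive, so system is unstable.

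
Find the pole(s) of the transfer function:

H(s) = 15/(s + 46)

Pole is where denominator = 0: s + 46 = 0, so s = -46.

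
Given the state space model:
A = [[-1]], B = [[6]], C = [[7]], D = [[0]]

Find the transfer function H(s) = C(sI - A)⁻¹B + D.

(sI - A)⁻¹ = 1/(s + 1). H(s) = 7 × 6/(s + 1) + 0 = 42/(s + 1).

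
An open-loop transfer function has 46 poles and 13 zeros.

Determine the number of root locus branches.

Root locus has n branches where n = number of poles = 46.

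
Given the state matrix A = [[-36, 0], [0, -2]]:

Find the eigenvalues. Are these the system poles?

For diagonal matrix, eigenvalues are diagonal entries: λ₁ = -36, λ₂ = -2. Eigenvalues of A = system poles.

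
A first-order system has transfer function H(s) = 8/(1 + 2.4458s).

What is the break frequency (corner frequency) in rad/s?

Corner frequency = 1/τ = 1/2.4458 = 0.409 rad/s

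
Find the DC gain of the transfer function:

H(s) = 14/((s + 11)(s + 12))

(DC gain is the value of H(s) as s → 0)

DC gain = H(0) = 14/(11 × 12) = 14/132 = 0.1061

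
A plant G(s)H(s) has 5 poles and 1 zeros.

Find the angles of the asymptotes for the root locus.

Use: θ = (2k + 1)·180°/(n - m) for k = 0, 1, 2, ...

n - m = 5 - 1 = 4. Angles: θk = (2k + 1)·180°/4 = 45°, 135°, 225°, 315°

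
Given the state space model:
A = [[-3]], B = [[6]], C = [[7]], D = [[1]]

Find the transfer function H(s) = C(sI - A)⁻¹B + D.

(sI - A)⁻¹ = 1/(s + 3). H(s) = 7×6/(s + 3) + 1 = (s + 45)/(s + 3).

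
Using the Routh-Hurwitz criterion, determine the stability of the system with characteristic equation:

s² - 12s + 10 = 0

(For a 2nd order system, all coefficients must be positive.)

Coefficients: 1, -12, 10. b=-12 not positive, so system is unstable.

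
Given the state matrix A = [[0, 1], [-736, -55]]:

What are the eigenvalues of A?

det(A - λI) = λ² - (-55)λ + 736 = (λ - (-23))(λ - (-32)). Eigenvalues: -23, -32.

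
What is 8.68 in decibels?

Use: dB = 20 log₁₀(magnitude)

dB = 20 log₁₀(8.68) = 18.8 dB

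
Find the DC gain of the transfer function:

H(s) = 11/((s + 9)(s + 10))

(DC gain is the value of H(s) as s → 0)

DC gain = H(0) = 11/(9 × 10) = 11/90 = 0.1222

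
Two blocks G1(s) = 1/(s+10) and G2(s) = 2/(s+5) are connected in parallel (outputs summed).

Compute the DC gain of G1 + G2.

Parallel: G_eq = G1 + G2. DC gain = G1(0) + G2(0) = 1/10 + 2/5 = 0.1 + 0.4 = 0.5.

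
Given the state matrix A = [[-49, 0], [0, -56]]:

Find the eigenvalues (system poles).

For diagonal matrix, eigenvalues are diagonal entries: λ₁ = -49, λ₂ = -56.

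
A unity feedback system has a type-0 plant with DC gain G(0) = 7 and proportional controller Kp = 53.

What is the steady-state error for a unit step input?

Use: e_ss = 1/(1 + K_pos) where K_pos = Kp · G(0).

K_pos = Kp · G(0) = 53 × 7 = 371. e_ss = 1/(1 + 371) = 0.0027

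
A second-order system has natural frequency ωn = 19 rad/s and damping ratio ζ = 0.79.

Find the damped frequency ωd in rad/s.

ωd = ωn√(1 - ζ²) = 19√(1 - 0.79²) = 11.65 rad/s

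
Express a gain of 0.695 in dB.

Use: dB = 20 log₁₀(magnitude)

dB = 20 log₁₀(0.695) = -3.2 dB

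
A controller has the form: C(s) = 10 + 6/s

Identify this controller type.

This is a Proportional-Integral (PI) controller.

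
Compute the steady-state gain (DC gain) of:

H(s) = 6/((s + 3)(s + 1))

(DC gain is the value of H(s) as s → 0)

DC gain = H(0) = 6/(3 × 1) = 6/3 = 2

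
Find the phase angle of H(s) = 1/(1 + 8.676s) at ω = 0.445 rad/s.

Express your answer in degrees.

Phase = -arctan(ωτ) = -arctan(0.445 × 8.676) = -75.5°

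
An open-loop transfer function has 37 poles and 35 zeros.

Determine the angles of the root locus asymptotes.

n - m = 37 - 35 = 2. Angles: θk = (2k + 1)·180°/2 = 90°, 270°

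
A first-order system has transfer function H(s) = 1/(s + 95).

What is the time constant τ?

For H(s) = 1/(s + 1/τ), the pole is at -1/τ = -95, so τ = 1/95 = 0.0105 s.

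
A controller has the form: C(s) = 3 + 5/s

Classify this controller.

This is a Proportional-Integral (PI) controller.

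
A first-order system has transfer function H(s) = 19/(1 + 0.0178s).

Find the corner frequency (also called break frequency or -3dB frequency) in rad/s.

Corner frequency = 1/τ = 1/0.0178 = 56.18 rad/s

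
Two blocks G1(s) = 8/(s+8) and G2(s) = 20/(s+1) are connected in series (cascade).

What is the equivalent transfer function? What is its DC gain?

Series: multiply transfer functions. G_eq = 8/(s+8) × 20/(s+1) = 160/((s+8)(s+1)). DC gain = 160/(8×1) = 20.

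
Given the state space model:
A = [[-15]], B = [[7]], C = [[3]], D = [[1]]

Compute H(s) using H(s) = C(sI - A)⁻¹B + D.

(sI - A)⁻¹ = 1/(s + 15). H(s) = 3×7/(s + 15) + 1 = (s + 36)/(s + 15).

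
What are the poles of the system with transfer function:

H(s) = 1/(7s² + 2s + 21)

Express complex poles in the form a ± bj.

Discriminant = 2² - 4×7×21 = 4 - 588 = -584 < 0, so the poles are a complex conjugate pair s = (-2 ± j√584)/(2×7). Real part = -2/(2×7) = -2/14 ≈ -0.1429; imaginary part = ±√584/(2×7) ≈ 1.7261. Poles: s = -0.1429 ± 1.7261j.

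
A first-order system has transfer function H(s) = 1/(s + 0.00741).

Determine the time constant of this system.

For H(s) = 1/(s + 1/τ), the pole is at -1/τ = -0.00741, so τ = 1/0.00741 = 135 s.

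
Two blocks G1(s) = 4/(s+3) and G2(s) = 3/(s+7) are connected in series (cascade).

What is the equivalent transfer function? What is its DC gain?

Series: multiply transfer functions. G_eq = 4/(s+3) × 3/(s+7) = 12/((s+3)(s+7)). DC gain = 12/(3×7) = 0.5714.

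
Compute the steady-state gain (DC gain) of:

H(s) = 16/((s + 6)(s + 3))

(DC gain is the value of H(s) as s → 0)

DC gain = H(0) = 16/(6 × 3) = 16/18 = 0.8889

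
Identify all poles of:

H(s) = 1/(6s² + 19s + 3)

Discriminant = 19² - 4×6×3 = 361 - 72 = 289 > 0, so two distinct real poles. Using quadratic formula: s = (-19 ± √289)/(2×6) = (-19 ± √289)/12, with √289 = 17. s₁ = -2/12 ≈ -0.1667, s₂ = -36/12 = -3. Poles: s₁ = -0.1667, s₂ = -3.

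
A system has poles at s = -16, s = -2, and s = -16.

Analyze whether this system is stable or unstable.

All poles are in the left half-plane. System is stable.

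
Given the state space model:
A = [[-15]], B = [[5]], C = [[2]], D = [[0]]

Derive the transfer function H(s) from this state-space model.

(sI - A)⁻¹ = 1/(s + 15). H(s) = 2 × 5/(s + 15) + 0 = 10/(s + 15).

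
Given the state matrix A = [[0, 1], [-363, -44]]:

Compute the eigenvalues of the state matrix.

det(A - λI) = λ² - (-44)λ + 363 = (λ - (-33))(λ - (-11)). Eigenvalues: -33, -11.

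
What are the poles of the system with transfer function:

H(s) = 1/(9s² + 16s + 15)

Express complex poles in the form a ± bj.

Discriminant = 16² - 4×9×15 = 256 - 540 = -284 < 0, so the poles are a complex conjugate pair s = (-16 ± j√284)/(2×9). Real part = -16/(2×9) = -16/18 ≈ -0.8889; imaginary part = ±√284/(2×9) ≈ 0.9362. Poles: s = -0.8889 ± 0.9362j.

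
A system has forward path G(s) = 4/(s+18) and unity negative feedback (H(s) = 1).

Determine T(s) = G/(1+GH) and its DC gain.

T(s) = G/(1+GH) = [4/(s+18)] / [1 + 4/(s+18)] = 4/(s+18+4) = 4/(s+22). DC gain = 4/22 = 0.1818.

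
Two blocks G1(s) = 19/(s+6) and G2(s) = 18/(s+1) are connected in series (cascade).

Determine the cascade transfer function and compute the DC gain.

Series: multiply transfer functions. G_eq = 19/(s+6) × 18/(s+1) = 342/((s+6)(s+1)). DC gain = 342/(6×1) = 57.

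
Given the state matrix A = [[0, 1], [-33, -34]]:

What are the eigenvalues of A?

det(A - λI) = λ² - (-34)λ + 33 = (λ - (-1))(λ - (-33)). Eigenvalues: -1, -33.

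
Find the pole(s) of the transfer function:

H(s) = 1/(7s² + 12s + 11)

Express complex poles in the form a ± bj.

Discriminant = 12² - 4×7×11 = 144 - 308 = -164 < 0, so the poles are a complex conjugate pair s = (-12 ± j√164)/(2×7). Real part = -12/(2×7) = -12/14 ≈ -0.8571; imaginary part = ±√164/(2×7) ≈ 0.9147. Poles: s = -0.8571 ± 0.9147j.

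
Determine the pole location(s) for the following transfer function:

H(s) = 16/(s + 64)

Pole is where denominator = 0: s + 64 = 0, so s = -64.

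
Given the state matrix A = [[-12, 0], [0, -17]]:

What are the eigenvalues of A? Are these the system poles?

For diagonal matrix, eigenvalues are diagonal entries: λ₁ = -12, λ₂ = -17. Eigenvalues of A = system poles.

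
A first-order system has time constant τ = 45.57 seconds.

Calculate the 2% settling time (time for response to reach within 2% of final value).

For first-order system, 2% settling time ≈ 4τ = 4 × 45.57 = 182.28 s.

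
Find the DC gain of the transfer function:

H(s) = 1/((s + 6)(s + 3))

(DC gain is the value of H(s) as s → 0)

DC gain = H(0) = 1/(6 × 3) = 1/18 = 0.0556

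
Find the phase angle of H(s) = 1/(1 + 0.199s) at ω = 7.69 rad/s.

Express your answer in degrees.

Phase = -arctan(ωτ) = -arctan(7.69 × 0.199) = -56.8°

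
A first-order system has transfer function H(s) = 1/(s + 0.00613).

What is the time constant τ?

For H(s) = 1/(s + 1/τ), the pole is at -1/τ = -0.00613, so τ = 1/0.00613 = 163.1 s.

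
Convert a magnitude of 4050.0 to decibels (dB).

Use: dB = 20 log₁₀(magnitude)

dB = 20 log₁₀(4050.0) = 72.1 dB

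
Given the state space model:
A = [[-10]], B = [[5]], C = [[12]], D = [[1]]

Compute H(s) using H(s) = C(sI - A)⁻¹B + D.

(sI - A)⁻¹ = 1/(s + 10). H(s) = 12×5/(s + 10) + 1 = (s + 70)/(s + 10).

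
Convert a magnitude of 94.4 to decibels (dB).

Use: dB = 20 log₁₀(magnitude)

dB = 20 log₁₀(94.4) = 39.5 dB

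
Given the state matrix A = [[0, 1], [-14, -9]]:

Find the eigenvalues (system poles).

det(A - λI) = λ² - (-9)λ + 14 = (λ - (-7))(λ - (-2)). Eigenvalues: -7, -2.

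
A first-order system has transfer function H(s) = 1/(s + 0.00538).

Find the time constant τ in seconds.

For H(s) = 1/(s + 1/τ), the pole is at -1/τ = -0.00538, so τ = 1/0.00538 = 185.9 s.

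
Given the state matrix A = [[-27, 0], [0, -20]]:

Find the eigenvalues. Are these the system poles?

For diagonal matrix, eigenvalues are diagonal entries: λ₁ = -27, λ₂ = -20. Eigenvalues of A = system poles.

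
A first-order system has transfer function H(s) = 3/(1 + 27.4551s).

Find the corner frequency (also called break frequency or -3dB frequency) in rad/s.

Corner frequency = 1/τ = 1/27.4551 = 0.036 rad/s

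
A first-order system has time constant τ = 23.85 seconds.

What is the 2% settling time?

For first-order system, 2% settling time ≈ 4τ = 4 × 23.85 = 95.4 s.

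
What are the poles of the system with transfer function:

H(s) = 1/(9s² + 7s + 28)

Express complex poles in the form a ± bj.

Discriminant = 7² - 4×9×28 = 49 - 1008 = -959 < 0, so the poles are a complex conjugate pair s = (-7 ± j√959)/(2×9). Real part = -7/(2×9) = -7/18 ≈ -0.3889; imaginary part = ±√959/(2×9) ≈ 1.7204. Poles: s = -0.3889 ± 1.7204j.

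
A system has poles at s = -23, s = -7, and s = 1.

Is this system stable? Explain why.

Pole(s) at s = 1 are not in the left half-plane. System is unstable.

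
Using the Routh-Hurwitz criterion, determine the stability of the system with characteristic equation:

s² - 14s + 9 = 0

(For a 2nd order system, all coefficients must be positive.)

Coefficients: 1, -14, 9. b=-14 not positive, so system is unstable.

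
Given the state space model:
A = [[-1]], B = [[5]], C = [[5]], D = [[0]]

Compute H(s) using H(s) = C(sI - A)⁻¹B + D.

(sI - A)⁻¹ = 1/(s + 1). H(s) = 5 × 5/(s + 1) + 0 = 25/(s + 1).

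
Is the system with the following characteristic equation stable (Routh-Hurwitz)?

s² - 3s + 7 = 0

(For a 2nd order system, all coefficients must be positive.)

Coefficients: 1, -3, 7. b=-3 not positive, so system is unstable.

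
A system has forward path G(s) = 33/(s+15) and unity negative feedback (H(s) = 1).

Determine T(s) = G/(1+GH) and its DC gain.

T(s) = G/(1+GH) = [33/(s+15)] / [1 + 33/(s+15)] = 33/(s+15+33) = 33/(s+48). DC gain = 33/48 = 0.6875.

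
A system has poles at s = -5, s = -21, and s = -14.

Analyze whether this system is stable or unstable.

All poles are in the left half-plane. System is stable.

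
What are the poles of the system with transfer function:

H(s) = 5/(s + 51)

Pole is where denominator = 0: s + 51 = 0, so s = -51.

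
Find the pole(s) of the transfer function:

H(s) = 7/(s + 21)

Pole is where denominator = 0: s + 21 = 0, so s = -21.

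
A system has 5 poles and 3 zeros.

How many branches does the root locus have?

Root locus has n branches where n = number of poles = 5.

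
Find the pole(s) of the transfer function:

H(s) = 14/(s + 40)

Pole is where denominator = 0: s + 40 = 0, so s = -40.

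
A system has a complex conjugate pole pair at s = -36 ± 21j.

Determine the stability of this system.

Real part of poles is -36 (< 0, left half-plane). Stable.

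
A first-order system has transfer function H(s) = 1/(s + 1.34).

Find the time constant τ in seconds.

For H(s) = 1/(s + 1/τ), the pole is at -1/τ = -1.34, so τ = 1/1.34 = 0.7463 s.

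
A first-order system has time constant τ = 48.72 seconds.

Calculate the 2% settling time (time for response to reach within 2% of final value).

For first-order system, 2% settling time ≈ 4τ = 4 × 48.72 = 194.88 s.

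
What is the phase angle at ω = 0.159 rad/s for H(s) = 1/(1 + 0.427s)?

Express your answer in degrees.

Phase = -arctan(ωτ) = -arctan(0.159 × 0.427) = -3.9°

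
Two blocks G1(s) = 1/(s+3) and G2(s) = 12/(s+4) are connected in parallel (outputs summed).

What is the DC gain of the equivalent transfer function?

Parallel: G_eq = G1 + G2. DC gain = G1(0) + G2(0) = 1/3 + 12/4 = 0.3333 + 3 = 3.3333.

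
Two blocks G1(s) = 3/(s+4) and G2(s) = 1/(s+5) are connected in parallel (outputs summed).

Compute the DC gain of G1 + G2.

Parallel: G_eq = G1 + G2. DC gain = G1(0) + G2(0) = 3/4 + 1/5 = 0.75 + 0.2 = 0.95.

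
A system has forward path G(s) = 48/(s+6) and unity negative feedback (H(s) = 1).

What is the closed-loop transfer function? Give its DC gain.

T(s) = G/(1+GH) = [48/(s+6)] / [1 + 48/(s+6)] = 48/(s+6+48) = 48/(s+54). DC gain = 48/54 = 0.8889.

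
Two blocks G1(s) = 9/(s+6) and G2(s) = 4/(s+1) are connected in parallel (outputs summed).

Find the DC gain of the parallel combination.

Parallel: G_eq = G1 + G2. DC gain = G1(0) + G2(0) = 9/6 + 4/1 = 1.5 + 4 = 5.5.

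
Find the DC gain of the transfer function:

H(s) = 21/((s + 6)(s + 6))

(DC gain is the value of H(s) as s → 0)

DC gain = H(0) = 21/(6 × 6) = 21/36 = 0.5833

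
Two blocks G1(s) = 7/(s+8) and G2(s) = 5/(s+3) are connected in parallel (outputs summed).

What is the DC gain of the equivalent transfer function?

Parallel: G_eq = G1 + G2. DC gain = G1(0) + G2(0) = 7/8 + 5/3 = 0.875 + 1.6667 = 2.5417.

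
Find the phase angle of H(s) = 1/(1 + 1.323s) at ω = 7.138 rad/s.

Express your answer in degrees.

Phase = -arctan(ωτ) = -arctan(7.138 × 1.323) = -84.0°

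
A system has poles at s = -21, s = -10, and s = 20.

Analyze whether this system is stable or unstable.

Pole(s) at s = 20 are not in the left half-plane. System is unstable.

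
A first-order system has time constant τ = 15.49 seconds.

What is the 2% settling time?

For first-order system, 2% settling time ≈ 4τ = 4 × 15.49 = 61.96 s.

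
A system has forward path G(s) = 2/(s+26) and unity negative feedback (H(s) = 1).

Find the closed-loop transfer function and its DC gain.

T(s) = G/(1+GH) = [2/(s+26)] / [1 + 2/(s+26)] = 2/(s+26+2) = 2/(s+28). DC gain = 2/28 = 0.0714.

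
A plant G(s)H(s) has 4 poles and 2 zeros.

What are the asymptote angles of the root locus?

n - m = 4 - 2 = 2. Angles: θk = (2k + 1)·180°/2 = 90°, 270°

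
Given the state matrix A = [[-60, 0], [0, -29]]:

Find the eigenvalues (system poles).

For diagonal matrix, eigenvalues are diagonal entries: λ₁ = -60, λ₂ = -29.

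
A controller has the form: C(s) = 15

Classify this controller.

This is a Proportional (P) controller.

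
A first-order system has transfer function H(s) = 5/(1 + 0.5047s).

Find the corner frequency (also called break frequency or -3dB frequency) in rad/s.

Corner frequency = 1/τ = 1/0.5047 = 1.981 rad/s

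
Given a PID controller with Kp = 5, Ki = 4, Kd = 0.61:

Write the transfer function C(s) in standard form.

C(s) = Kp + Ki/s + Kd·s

Substituting values: C(s) = 5 + 4/s + 0.61s = (0.61s² + 5s + 4)/s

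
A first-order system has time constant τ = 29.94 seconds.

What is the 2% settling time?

For first-order system, 2% settling time ≈ 4τ = 4 × 29.94 = 119.76 s.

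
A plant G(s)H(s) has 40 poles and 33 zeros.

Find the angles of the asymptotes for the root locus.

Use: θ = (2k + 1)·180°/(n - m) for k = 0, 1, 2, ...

n - m = 40 - 33 = 7. Angles: θk = (2k + 1)·180°/7 = 25.71°, 77.14°, 128.57°, 180°, 231.43°, 282.86°, 334.29°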